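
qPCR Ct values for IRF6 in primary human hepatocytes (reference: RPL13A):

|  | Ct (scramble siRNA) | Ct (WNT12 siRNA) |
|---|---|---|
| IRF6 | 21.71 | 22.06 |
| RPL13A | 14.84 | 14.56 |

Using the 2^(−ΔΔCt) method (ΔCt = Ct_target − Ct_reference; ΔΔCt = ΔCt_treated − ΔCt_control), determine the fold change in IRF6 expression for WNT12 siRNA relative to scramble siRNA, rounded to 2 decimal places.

0.65

ΔCt(scramble siRNA) = 21.710 − 14.840 = 6.870
ΔCt(WNT12 siRNA) = 22.060 − 14.560 = 7.500
ΔΔCt = 7.500 − 6.870 = 0.630
Fold change = 2^(−0.630) = 0.646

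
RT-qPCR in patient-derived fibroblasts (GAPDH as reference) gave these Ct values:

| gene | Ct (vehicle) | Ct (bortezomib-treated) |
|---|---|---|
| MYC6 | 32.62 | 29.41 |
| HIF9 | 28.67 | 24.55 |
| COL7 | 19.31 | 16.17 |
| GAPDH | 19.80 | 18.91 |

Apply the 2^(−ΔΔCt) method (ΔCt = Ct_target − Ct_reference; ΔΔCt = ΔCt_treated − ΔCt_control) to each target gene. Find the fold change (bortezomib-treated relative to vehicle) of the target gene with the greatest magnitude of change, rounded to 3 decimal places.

MYC6: ΔΔCt = (29.41−18.91) − (32.62−19.80) = 10.50 − 12.82 = -2.32; fold change = 2^2.32 = 4.993
HIF9: ΔΔCt = (24.55−18.91) − (28.67−19.80) = 5.64 − 8.87 = -3.23; fold change = 2^3.23 = 9.383
COL7: ΔΔCt = (16.17−18.91) − (19.31−19.80) = -2.74 − (-0.49) = -2.25; fold change = 2^2.25 = 4.757
HIF9 has the largest |ΔΔCt| = 3.23.

9.383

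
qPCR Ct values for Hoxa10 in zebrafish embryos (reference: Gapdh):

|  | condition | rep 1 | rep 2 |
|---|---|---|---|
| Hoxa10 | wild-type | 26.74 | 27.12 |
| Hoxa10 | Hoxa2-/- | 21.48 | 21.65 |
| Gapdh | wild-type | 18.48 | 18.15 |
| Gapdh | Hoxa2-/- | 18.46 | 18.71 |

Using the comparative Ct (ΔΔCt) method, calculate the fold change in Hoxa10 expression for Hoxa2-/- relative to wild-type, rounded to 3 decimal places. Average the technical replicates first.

Mean Ct: Hoxa10 wild-type 26.930; Hoxa10 Hoxa2-/- 21.565; Gapdh wild-type 18.315; Gapdh Hoxa2-/- 18.585
ΔCt(wild-type) = 26.930 − 18.315 = 8.615
ΔCt(Hoxa2-/-) = 21.565 − 18.585 = 2.980
ΔΔCt = 2.980 − 8.615 = -5.635
Fold change = 2^(−(-5.635)) = 2^5.635 = 49.6940

49.694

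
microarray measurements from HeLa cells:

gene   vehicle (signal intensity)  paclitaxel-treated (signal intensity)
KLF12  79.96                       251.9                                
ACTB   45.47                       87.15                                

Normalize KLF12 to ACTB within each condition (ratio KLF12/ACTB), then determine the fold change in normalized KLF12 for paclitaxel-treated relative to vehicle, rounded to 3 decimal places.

1.644

KLF12/ACTB (vehicle) = 79.96 / 45.47 = 1.7585
KLF12/ACTB (paclitaxel-treated) = 251.9 / 87.15 = 2.8904
Fold change = 2.8904 / 1.7585 = 1.6437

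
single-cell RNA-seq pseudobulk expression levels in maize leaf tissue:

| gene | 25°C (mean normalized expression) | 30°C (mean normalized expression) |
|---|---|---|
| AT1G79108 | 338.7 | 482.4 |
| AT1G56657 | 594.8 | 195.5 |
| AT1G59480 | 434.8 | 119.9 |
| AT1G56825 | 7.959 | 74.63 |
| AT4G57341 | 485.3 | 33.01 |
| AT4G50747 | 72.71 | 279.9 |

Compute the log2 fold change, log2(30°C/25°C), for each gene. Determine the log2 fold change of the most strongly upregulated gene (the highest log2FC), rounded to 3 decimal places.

log2(482.4/338.7) = 0.510  (AT1G79108)
log2(195.5/594.8) = -1.605  (AT1G56657)
log2(119.9/434.8) = -1.859  (AT1G59480)
log2(74.63/7.959) = 3.229  (AT1G56825)
log2(33.01/485.3) = -3.878  (AT4G57341)
log2(279.9/72.71) = 1.945  (AT4G50747)
AT1G56825 is most strongly upregulated.

3.229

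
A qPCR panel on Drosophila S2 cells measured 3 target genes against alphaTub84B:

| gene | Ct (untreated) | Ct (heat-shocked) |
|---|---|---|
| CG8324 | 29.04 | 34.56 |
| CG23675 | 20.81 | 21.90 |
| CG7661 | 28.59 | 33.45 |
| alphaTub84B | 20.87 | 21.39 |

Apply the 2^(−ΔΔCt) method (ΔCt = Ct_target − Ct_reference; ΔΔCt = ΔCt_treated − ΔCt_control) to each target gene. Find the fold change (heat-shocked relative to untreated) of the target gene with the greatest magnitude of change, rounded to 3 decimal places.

0.031

CG8324: ΔΔCt = (34.56−21.39) − (29.04−20.87) = 13.17 − 8.17 = 5.00; fold change = 2^-5.00 = 0.031
CG23675: ΔΔCt = (21.90−21.39) − (20.81−20.87) = 0.51 − (-0.06) = 0.57; fold change = 2^-0.57 = 0.674
CG7661: ΔΔCt = (33.45−21.39) − (28.59−20.87) = 12.06 − 7.72 = 4.34; fold change = 2^-4.34 = 0.049
CG8324 has the largest |ΔΔCt| = 5.00.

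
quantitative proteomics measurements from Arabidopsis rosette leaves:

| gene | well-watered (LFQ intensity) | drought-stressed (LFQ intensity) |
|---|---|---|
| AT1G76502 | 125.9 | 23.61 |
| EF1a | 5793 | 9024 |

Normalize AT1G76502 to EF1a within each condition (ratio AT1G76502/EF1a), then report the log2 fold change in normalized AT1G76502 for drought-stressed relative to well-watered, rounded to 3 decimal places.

AT1G76502/EF1a (well-watered) = 125.9 / 5793 = 0.021733
AT1G76502/EF1a (drought-stressed) = 23.61 / 9024 = 0.0026164
Fold change = 0.0026164 / 0.021733 = 0.1204
log2(0.1204) = -3.0543

-3.054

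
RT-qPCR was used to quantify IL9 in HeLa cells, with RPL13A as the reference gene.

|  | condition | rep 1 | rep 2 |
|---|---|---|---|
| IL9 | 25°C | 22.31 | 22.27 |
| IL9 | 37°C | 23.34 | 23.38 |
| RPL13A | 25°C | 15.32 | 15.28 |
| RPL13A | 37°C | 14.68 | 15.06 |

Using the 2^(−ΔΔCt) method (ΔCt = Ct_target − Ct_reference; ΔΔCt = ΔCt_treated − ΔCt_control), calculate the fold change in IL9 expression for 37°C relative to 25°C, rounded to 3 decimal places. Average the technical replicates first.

0.354

Mean Ct: IL9 25°C 22.290; IL9 37°C 23.360; RPL13A 25°C 15.300; RPL13A 37°C 14.870
ΔCt(25°C) = 22.290 − 15.300 = 6.990
ΔCt(37°C) = 23.360 − 14.870 = 8.490
ΔΔCt = 8.490 − 6.990 = 1.500
Fold change = 2^(−1.500) = 0.3536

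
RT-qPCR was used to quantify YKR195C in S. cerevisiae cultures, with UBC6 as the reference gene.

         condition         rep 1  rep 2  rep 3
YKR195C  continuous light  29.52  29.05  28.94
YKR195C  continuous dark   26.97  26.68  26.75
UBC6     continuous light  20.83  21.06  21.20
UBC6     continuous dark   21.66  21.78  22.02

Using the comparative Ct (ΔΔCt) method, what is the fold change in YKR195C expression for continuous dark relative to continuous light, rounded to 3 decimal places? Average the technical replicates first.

8.938

Mean Ct: YKR195C continuous light 29.170; YKR195C continuous dark 26.800; UBC6 continuous light 21.030; UBC6 continuous dark 21.820
ΔCt(continuous light) = 29.170 − 21.030 = 8.140
ΔCt(continuous dark) = 26.800 − 21.820 = 4.980
ΔΔCt = 4.980 − 8.140 = -3.160
Fold change = 2^(−(-3.160)) = 2^3.160 = 8.9383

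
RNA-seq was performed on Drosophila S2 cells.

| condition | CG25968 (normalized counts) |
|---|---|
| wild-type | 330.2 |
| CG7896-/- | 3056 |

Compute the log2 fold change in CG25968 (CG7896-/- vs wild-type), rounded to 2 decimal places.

3.21

Fold change = 3056 / 330.2 = 9.2550
log2(9.2550) = 3.210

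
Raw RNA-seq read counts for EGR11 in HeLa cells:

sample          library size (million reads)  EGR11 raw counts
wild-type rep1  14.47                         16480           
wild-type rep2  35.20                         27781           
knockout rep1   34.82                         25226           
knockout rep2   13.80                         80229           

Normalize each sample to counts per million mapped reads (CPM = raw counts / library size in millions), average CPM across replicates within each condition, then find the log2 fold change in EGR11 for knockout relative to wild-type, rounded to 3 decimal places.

1.762

CPM(wild-type rep1) = 16480 / 14.47 = 1138.9081
CPM(wild-type rep2) = 27781 / 35.20 = 789.2330
CPM(knockout rep1) = 25226 / 34.82 = 724.4687
CPM(knockout rep2) = 80229 / 13.80 = 5813.6957
mean CPM(wild-type) = 964.0705; mean CPM(knockout) = 3269.0822
Fold change = 3269.0822 / 964.0705 = 3.39092
log2(3.39092) = 1.7617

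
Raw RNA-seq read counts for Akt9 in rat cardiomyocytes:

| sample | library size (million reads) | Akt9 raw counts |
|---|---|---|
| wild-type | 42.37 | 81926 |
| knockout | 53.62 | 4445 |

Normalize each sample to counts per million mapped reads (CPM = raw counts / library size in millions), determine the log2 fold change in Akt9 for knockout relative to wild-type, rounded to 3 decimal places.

-4.544

CPM(wild-type) = 81926 / 42.37 = 1933.5851
CPM(knockout) = 4445 / 53.62 = 82.8982
Fold change = 82.8982 / 1933.5851 = 0.04287
log2(0.04287) = -4.5438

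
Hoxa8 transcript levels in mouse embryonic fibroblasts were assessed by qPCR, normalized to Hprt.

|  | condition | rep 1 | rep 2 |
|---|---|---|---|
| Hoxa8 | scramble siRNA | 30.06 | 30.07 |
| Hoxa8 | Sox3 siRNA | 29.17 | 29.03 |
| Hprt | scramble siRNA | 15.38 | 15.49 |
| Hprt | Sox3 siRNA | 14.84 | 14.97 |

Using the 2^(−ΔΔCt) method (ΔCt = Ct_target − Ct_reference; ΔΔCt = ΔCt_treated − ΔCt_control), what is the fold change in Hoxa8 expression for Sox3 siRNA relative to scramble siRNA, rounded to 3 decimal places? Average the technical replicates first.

Mean Ct: Hoxa8 scramble siRNA 30.065; Hoxa8 Sox3 siRNA 29.100; Hprt scramble siRNA 15.435; Hprt Sox3 siRNA 14.905
ΔCt(scramble siRNA) = 30.065 − 15.435 = 14.630
ΔCt(Sox3 siRNA) = 29.100 − 14.905 = 14.195
ΔΔCt = 14.195 − 14.630 = -0.435
Fold change = 2^(−(-0.435)) = 2^0.435 = 1.3519

1.352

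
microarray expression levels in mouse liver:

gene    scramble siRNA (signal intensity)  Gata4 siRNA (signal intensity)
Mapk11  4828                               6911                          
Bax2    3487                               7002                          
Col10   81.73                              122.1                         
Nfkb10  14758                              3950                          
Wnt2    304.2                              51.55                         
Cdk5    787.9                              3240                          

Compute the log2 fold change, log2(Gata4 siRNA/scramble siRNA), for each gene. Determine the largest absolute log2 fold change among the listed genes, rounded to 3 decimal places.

log2(6911/4828) = 0.517  (Mapk11)
log2(7002/3487) = 1.006  (Bax2)
log2(122.1/81.73) = 0.579  (Col10)
log2(3950/14758) = -1.902  (Nfkb10)
log2(51.55/304.2) = -2.561  (Wnt2)
log2(3240/787.9) = 2.040  (Cdk5)
The largest magnitude belongs to Wnt2.

2.561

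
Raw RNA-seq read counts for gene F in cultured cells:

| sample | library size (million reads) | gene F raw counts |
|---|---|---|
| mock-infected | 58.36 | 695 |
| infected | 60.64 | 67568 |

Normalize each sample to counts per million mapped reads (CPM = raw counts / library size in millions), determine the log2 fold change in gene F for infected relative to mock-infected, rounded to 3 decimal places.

CPM(mock-infected) = 695 / 58.36 = 11.9088
CPM(infected) = 67568 / 60.64 = 1114.2480
Fold change = 1114.2480 / 11.9088 = 93.56477
log2(93.56477) = 6.5479

6.548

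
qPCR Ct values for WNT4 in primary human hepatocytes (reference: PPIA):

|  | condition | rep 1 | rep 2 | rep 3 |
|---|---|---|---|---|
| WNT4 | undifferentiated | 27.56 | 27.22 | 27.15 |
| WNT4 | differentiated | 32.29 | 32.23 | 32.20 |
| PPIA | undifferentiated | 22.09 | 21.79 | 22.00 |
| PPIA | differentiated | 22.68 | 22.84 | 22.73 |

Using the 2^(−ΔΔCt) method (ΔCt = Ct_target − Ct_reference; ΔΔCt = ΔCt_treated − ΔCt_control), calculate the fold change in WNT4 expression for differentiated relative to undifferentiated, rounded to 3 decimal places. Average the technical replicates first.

Mean Ct: WNT4 undifferentiated 27.310; WNT4 differentiated 32.240; PPIA undifferentiated 21.960; PPIA differentiated 22.750
ΔCt(undifferentiated) = 27.310 − 21.960 = 5.350
ΔCt(differentiated) = 32.240 − 22.750 = 9.490
ΔΔCt = 9.490 − 5.350 = 4.140
Fold change = 2^(−4.140) = 0.0567

0.057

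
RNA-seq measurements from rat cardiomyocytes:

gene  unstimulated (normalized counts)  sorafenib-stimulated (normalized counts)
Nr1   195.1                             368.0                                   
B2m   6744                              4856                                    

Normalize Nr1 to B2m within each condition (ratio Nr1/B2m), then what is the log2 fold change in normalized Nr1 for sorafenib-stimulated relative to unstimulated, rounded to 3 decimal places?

Nr1/B2m (unstimulated) = 195.1 / 6744 = 0.028929
Nr1/B2m (sorafenib-stimulated) = 368.0 / 4856 = 0.075783
Fold change = 0.075783 / 0.028929 = 2.6196
log2(2.6196) = 1.3893

1.389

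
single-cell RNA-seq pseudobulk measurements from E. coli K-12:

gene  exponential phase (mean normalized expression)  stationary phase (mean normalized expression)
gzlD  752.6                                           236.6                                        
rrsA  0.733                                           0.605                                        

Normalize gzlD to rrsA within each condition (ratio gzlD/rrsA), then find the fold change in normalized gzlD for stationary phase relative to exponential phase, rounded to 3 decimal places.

gzlD/rrsA (exponential phase) = 752.6 / 0.733 = 1026.7
gzlD/rrsA (stationary phase) = 236.6 / 0.605 = 391.07
Fold change = 391.07 / 1026.7 = 0.3809

0.381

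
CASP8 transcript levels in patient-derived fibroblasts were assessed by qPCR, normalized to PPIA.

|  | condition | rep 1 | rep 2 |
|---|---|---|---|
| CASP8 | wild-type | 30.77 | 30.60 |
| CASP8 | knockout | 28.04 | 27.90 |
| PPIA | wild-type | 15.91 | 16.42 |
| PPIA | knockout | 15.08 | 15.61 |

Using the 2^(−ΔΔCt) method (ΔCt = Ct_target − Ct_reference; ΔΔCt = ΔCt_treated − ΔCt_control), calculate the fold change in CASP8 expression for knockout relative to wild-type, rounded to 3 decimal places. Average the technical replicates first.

3.719

Mean Ct: CASP8 wild-type 30.685; CASP8 knockout 27.970; PPIA wild-type 16.165; PPIA knockout 15.345
ΔCt(wild-type) = 30.685 − 16.165 = 14.520
ΔCt(knockout) = 27.970 − 15.345 = 12.625
ΔΔCt = 12.625 − 14.520 = -1.895
Fold change = 2^(−(-1.895)) = 2^1.895 = 3.7192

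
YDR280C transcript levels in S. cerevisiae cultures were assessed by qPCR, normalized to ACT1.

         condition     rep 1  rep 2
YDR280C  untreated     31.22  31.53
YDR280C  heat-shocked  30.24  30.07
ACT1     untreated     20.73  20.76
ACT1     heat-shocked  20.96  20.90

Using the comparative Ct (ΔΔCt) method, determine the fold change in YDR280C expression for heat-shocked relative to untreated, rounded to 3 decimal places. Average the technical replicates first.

Mean Ct: YDR280C untreated 31.375; YDR280C heat-shocked 30.155; ACT1 untreated 20.745; ACT1 heat-shocked 20.930
ΔCt(untreated) = 31.375 − 20.745 = 10.630
ΔCt(heat-shocked) = 30.155 − 20.930 = 9.225
ΔΔCt = 9.225 − 10.630 = -1.405
Fold change = 2^(−(-1.405)) = 2^1.405 = 2.6482

2.648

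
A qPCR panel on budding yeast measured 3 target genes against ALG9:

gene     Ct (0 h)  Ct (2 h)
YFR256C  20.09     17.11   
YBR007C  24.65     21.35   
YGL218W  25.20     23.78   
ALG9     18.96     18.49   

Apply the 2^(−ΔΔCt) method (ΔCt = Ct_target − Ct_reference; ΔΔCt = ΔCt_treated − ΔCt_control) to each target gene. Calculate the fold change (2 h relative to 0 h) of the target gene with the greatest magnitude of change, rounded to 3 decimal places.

7.111

YFR256C: ΔΔCt = (17.11−18.49) − (20.09−18.96) = -1.38 − 1.13 = -2.51; fold change = 2^2.51 = 5.696
YBR007C: ΔΔCt = (21.35−18.49) − (24.65−18.96) = 2.86 − 5.69 = -2.83; fold change = 2^2.83 = 7.111
YGL218W: ΔΔCt = (23.78−18.49) − (25.20−18.96) = 5.29 − 6.24 = -0.95; fold change = 2^0.95 = 1.932
YBR007C has the largest |ΔΔCt| = 2.83.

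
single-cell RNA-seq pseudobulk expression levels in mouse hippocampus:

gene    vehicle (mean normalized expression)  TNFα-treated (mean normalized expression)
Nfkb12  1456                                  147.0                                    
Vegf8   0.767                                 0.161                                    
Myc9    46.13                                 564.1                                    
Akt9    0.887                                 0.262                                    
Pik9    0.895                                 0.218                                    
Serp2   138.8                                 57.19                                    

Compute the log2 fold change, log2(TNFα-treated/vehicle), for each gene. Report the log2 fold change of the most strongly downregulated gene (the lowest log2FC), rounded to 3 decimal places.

log2(147.0/1456) = -3.308  (Nfkb12)
log2(0.161/0.767) = -2.252  (Vegf8)
log2(564.1/46.13) = 3.612  (Myc9)
log2(0.262/0.887) = -1.759  (Akt9)
log2(0.218/0.895) = -2.038  (Pik9)
log2(57.19/138.8) = -1.279  (Serp2)
Nfkb12 is most strongly downregulated.

-3.308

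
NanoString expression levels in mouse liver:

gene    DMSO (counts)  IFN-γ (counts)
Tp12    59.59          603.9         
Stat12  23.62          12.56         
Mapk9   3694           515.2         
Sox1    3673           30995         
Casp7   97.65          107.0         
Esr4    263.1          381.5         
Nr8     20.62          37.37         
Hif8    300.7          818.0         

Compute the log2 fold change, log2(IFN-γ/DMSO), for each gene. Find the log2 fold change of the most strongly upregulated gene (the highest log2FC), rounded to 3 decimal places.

log2(603.9/59.59) = 3.341  (Tp12)
log2(12.56/23.62) = -0.911  (Stat12)
log2(515.2/3694) = -2.842  (Mapk9)
log2(30995/3673) = 3.077  (Sox1)
log2(107.0/97.65) = 0.132  (Casp7)
log2(381.5/263.1) = 0.536  (Esr4)
log2(37.37/20.62) = 0.858  (Nr8)
log2(818.0/300.7) = 1.444  (Hif8)
Tp12 is most strongly upregulated.

3.341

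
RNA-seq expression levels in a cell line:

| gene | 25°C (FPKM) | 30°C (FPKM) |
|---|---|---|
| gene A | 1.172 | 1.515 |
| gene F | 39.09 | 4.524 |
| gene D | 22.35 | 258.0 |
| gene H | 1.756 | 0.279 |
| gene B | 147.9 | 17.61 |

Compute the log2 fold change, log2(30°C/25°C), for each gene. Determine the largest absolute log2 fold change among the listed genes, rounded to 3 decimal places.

log2(1.515/1.172) = 0.370  (gene A)
log2(4.524/39.09) = -3.111  (gene F)
log2(258.0/22.35) = 3.529  (gene D)
log2(0.279/1.756) = -2.654  (gene H)
log2(17.61/147.9) = -3.070  (gene B)
The largest magnitude belongs to gene D.

3.529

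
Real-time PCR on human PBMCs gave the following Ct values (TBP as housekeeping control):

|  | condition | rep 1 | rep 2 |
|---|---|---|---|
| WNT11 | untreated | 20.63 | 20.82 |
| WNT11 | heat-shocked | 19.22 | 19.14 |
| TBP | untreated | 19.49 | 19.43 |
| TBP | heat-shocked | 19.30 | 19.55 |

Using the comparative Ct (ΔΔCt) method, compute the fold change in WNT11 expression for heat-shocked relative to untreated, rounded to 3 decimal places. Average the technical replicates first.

2.848

Mean Ct: WNT11 untreated 20.725; WNT11 heat-shocked 19.180; TBP untreated 19.460; TBP heat-shocked 19.425
ΔCt(untreated) = 20.725 − 19.460 = 1.265
ΔCt(heat-shocked) = 19.180 − 19.425 = -0.245
ΔΔCt = -0.245 − 1.265 = -1.510
Fold change = 2^(−(-1.510)) = 2^1.510 = 2.8481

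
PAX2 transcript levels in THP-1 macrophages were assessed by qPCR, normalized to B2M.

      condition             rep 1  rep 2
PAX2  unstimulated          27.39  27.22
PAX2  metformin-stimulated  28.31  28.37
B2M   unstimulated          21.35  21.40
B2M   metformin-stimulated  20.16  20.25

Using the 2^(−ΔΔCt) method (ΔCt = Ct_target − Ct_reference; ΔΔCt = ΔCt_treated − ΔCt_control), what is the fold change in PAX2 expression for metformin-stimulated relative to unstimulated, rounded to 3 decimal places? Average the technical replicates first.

0.217

Mean Ct: PAX2 unstimulated 27.305; PAX2 metformin-stimulated 28.340; B2M unstimulated 21.375; B2M metformin-stimulated 20.205
ΔCt(unstimulated) = 27.305 − 21.375 = 5.930
ΔCt(metformin-stimulated) = 28.340 − 20.205 = 8.135
ΔΔCt = 8.135 − 5.930 = 2.205
Fold change = 2^(−2.205) = 0.2169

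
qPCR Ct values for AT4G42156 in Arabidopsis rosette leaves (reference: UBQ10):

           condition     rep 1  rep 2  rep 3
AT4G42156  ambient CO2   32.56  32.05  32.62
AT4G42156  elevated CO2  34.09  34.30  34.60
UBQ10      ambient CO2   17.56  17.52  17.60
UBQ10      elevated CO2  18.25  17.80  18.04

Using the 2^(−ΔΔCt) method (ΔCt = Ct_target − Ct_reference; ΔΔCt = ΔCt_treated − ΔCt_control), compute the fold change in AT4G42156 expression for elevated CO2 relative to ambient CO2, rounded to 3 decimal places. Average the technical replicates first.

0.366

Mean Ct: AT4G42156 ambient CO2 32.410; AT4G42156 elevated CO2 34.330; UBQ10 ambient CO2 17.560; UBQ10 elevated CO2 18.030
ΔCt(ambient CO2) = 32.410 − 17.560 = 14.850
ΔCt(elevated CO2) = 34.330 − 18.030 = 16.300
ΔΔCt = 16.300 − 14.850 = 1.450
Fold change = 2^(−1.450) = 0.3660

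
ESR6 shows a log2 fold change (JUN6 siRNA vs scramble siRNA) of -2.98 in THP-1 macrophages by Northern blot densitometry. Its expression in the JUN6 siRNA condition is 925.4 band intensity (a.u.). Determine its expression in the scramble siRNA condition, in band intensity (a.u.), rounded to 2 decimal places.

7301.28

Fold change = 2^(-2.98) = 0.1267
scramble siRNA expression = 925.4 / 0.1267 = 7301.28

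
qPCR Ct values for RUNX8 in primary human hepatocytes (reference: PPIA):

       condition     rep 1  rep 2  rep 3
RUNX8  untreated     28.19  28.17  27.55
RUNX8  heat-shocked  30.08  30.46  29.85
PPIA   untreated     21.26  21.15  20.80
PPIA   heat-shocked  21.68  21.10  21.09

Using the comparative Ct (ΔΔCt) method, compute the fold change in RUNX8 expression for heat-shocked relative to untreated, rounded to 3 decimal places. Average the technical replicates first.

0.261

Mean Ct: RUNX8 untreated 27.970; RUNX8 heat-shocked 30.130; PPIA untreated 21.070; PPIA heat-shocked 21.290
ΔCt(untreated) = 27.970 − 21.070 = 6.900
ΔCt(heat-shocked) = 30.130 − 21.290 = 8.840
ΔΔCt = 8.840 − 6.900 = 1.940
Fold change = 2^(−1.940) = 0.2606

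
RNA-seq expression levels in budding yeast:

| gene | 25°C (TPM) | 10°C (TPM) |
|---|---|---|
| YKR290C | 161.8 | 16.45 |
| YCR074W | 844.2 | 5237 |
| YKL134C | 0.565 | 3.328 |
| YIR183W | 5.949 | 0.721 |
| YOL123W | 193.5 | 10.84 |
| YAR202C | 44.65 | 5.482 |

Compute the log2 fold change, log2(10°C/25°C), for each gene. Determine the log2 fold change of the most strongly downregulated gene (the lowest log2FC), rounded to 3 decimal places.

-4.158

log2(16.45/161.8) = -3.298  (YKR290C)
log2(5237/844.2) = 2.633  (YCR074W)
log2(3.328/0.565) = 2.558  (YKL134C)
log2(0.721/5.949) = -3.045  (YIR183W)
log2(10.84/193.5) = -4.158  (YOL123W)
log2(5.482/44.65) = -3.026  (YAR202C)
YOL123W is most strongly downregulated.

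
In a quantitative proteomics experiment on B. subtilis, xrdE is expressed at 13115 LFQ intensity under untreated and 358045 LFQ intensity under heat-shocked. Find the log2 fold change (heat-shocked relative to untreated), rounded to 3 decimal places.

4.771

Fold change = 358045 / 13115 = 27.3004
log2(27.3004) = 4.7709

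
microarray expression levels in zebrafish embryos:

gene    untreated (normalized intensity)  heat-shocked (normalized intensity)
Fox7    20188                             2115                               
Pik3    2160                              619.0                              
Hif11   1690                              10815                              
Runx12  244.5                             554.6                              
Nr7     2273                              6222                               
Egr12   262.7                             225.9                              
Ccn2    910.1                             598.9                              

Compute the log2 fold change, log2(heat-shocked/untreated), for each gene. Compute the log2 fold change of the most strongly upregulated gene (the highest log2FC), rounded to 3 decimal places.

log2(2115/20188) = -3.255  (Fox7)
log2(619.0/2160) = -1.803  (Pik3)
log2(10815/1690) = 2.678  (Hif11)
log2(554.6/244.5) = 1.182  (Runx12)
log2(6222/2273) = 1.453  (Nr7)
log2(225.9/262.7) = -0.218  (Egr12)
log2(598.9/910.1) = -0.604  (Ccn2)
Hif11 is most strongly upregulated.

2.678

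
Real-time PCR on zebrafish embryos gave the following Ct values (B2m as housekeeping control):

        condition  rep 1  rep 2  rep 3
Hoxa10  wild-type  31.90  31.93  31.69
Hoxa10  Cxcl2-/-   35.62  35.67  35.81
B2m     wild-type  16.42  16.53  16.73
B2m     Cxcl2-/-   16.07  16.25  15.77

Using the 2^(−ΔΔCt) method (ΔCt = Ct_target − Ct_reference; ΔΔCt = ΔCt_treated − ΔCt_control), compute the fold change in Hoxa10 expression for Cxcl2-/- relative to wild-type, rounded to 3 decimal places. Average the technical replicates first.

0.048

Mean Ct: Hoxa10 wild-type 31.840; Hoxa10 Cxcl2-/- 35.700; B2m wild-type 16.560; B2m Cxcl2-/- 16.030
ΔCt(wild-type) = 31.840 − 16.560 = 15.280
ΔCt(Cxcl2-/-) = 35.700 − 16.030 = 19.670
ΔΔCt = 19.670 − 15.280 = 4.390
Fold change = 2^(−4.390) = 0.0477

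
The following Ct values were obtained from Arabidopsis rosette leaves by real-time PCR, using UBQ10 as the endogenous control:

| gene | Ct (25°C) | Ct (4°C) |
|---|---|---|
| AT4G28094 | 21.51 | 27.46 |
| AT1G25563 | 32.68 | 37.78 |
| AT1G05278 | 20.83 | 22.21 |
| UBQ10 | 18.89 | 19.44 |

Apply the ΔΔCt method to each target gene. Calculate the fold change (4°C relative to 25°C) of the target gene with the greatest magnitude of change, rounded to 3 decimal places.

0.024

AT4G28094: ΔΔCt = (27.46−19.44) − (21.51−18.89) = 8.02 − 2.62 = 5.40; fold change = 2^-5.40 = 0.024
AT1G25563: ΔΔCt = (37.78−19.44) − (32.68−18.89) = 18.34 − 13.79 = 4.55; fold change = 2^-4.55 = 0.043
AT1G05278: ΔΔCt = (22.21−19.44) − (20.83−18.89) = 2.77 − 1.94 = 0.83; fold change = 2^-0.83 = 0.563
AT4G28094 has the largest |ΔΔCt| = 5.40.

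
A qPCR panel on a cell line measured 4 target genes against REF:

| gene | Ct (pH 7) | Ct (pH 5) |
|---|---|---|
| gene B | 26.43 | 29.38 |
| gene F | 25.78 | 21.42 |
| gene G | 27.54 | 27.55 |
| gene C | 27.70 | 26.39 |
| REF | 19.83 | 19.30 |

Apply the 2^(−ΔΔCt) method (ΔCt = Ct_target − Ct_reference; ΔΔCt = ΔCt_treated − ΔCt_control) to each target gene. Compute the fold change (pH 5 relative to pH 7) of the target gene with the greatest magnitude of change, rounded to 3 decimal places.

gene B: ΔΔCt = (29.38−19.30) − (26.43−19.83) = 10.08 − 6.60 = 3.48; fold change = 2^-3.48 = 0.090
gene F: ΔΔCt = (21.42−19.30) − (25.78−19.83) = 2.12 − 5.95 = -3.83; fold change = 2^3.83 = 14.221
gene G: ΔΔCt = (27.55−19.30) − (27.54−19.83) = 8.25 − 7.71 = 0.54; fold change = 2^-0.54 = 0.688
gene C: ΔΔCt = (26.39−19.30) − (27.70−19.83) = 7.09 − 7.87 = -0.78; fold change = 2^0.78 = 1.717
gene F has the largest |ΔΔCt| = 3.83.

14.221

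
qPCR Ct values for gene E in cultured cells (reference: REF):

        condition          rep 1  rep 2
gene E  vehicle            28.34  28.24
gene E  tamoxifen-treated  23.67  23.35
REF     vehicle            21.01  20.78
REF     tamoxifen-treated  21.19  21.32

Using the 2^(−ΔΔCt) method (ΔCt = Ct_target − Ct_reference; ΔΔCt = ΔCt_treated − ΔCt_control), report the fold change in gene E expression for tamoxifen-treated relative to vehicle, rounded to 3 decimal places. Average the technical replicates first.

35.261

Mean Ct: gene E vehicle 28.290; gene E tamoxifen-treated 23.510; REF vehicle 20.895; REF tamoxifen-treated 21.255
ΔCt(vehicle) = 28.290 − 20.895 = 7.395
ΔCt(tamoxifen-treated) = 23.510 − 21.255 = 2.255
ΔΔCt = 2.255 − 7.395 = -5.140
Fold change = 2^(−(-5.140)) = 2^5.140 = 35.2610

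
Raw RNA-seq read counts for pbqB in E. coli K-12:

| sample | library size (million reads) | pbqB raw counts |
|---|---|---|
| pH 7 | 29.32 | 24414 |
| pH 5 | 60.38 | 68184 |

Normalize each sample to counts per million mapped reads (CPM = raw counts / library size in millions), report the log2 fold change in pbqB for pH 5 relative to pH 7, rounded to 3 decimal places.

CPM(pH 7) = 24414 / 29.32 = 832.6739
CPM(pH 5) = 68184 / 60.38 = 1129.2481
Fold change = 1129.2481 / 832.6739 = 1.35617
log2(1.35617) = 0.4395

0.440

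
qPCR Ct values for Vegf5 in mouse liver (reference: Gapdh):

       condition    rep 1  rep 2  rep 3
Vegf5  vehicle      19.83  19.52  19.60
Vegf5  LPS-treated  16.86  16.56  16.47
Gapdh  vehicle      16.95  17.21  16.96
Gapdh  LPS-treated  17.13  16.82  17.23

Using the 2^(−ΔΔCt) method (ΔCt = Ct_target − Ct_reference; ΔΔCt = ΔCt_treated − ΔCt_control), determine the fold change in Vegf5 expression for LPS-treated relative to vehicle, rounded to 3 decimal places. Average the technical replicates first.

8.225

Mean Ct: Vegf5 vehicle 19.650; Vegf5 LPS-treated 16.630; Gapdh vehicle 17.040; Gapdh LPS-treated 17.060
ΔCt(vehicle) = 19.650 − 17.040 = 2.610
ΔCt(LPS-treated) = 16.630 − 17.060 = -0.430
ΔΔCt = -0.430 − 2.610 = -3.040
Fold change = 2^(−(-3.040)) = 2^3.040 = 8.2249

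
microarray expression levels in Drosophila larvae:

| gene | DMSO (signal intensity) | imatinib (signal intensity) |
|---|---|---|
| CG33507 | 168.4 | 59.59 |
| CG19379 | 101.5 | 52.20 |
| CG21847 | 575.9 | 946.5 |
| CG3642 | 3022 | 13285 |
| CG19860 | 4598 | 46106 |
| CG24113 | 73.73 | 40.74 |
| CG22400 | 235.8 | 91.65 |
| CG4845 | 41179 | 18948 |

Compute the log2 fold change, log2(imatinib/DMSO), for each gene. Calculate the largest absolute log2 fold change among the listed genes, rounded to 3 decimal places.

3.326

log2(59.59/168.4) = -1.499  (CG33507)
log2(52.20/101.5) = -0.959  (CG19379)
log2(946.5/575.9) = 0.717  (CG21847)
log2(13285/3022) = 2.136  (CG3642)
log2(46106/4598) = 3.326  (CG19860)
log2(40.74/73.73) = -0.856  (CG24113)
log2(91.65/235.8) = -1.363  (CG22400)
log2(18948/41179) = -1.120  (CG4845)
The largest magnitude belongs to CG19860.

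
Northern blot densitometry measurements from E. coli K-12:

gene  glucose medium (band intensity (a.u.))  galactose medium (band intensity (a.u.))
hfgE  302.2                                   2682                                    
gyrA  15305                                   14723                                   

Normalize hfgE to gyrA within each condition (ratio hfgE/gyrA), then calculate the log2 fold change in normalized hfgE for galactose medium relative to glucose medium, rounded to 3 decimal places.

3.206

hfgE/gyrA (glucose medium) = 302.2 / 15305 = 0.019745
hfgE/gyrA (galactose medium) = 2682 / 14723 = 0.18216
Fold change = 0.18216 / 0.019745 = 9.2257
log2(9.2257) = 3.2057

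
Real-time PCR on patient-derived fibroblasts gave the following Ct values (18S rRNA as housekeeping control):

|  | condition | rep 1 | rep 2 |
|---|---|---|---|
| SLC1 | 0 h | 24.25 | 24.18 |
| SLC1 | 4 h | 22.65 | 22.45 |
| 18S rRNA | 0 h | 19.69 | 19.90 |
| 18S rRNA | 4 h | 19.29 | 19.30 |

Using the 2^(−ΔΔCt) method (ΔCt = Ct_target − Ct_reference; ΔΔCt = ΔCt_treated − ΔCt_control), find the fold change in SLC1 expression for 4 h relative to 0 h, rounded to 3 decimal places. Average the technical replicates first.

Mean Ct: SLC1 0 h 24.215; SLC1 4 h 22.550; 18S rRNA 0 h 19.795; 18S rRNA 4 h 19.295
ΔCt(0 h) = 24.215 − 19.795 = 4.420
ΔCt(4 h) = 22.550 − 19.295 = 3.255
ΔΔCt = 3.255 − 4.420 = -1.165
Fold change = 2^(−(-1.165)) = 2^1.165 = 2.2423

2.242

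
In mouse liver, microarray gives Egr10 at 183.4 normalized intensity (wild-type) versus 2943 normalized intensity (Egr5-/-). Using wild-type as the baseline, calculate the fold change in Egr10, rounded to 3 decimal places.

16.047

Fold change = 2943 / 183.4 = 16.0469
Egr10 is upregulated.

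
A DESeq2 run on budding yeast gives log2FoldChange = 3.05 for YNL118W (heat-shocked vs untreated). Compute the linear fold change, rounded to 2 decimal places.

Fold change = 2^(3.05) = 8.282

8.28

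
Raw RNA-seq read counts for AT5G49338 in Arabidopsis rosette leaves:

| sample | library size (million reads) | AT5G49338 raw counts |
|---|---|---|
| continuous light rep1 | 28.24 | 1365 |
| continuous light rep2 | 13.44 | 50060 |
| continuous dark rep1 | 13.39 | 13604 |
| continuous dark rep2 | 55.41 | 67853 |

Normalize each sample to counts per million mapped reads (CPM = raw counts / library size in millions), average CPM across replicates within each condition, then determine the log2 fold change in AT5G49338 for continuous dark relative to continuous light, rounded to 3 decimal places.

-0.752

CPM(continuous light rep1) = 1365 / 28.24 = 48.3357
CPM(continuous light rep2) = 50060 / 13.44 = 3724.7024
CPM(continuous dark rep1) = 13604 / 13.39 = 1015.9821
CPM(continuous dark rep2) = 67853 / 55.41 = 1224.5624
mean CPM(continuous light) = 1886.5190; mean CPM(continuous dark) = 1120.2722
Fold change = 1120.2722 / 1886.5190 = 0.59383
log2(0.59383) = -0.7519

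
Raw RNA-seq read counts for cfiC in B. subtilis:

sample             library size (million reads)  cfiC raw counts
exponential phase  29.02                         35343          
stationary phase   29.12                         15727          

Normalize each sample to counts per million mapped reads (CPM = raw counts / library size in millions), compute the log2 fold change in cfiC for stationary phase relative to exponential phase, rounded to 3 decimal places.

-1.173

CPM(exponential phase) = 35343 / 29.02 = 1217.8842
CPM(stationary phase) = 15727 / 29.12 = 540.0755
Fold change = 540.0755 / 1217.8842 = 0.44345
log2(0.44345) = -1.1731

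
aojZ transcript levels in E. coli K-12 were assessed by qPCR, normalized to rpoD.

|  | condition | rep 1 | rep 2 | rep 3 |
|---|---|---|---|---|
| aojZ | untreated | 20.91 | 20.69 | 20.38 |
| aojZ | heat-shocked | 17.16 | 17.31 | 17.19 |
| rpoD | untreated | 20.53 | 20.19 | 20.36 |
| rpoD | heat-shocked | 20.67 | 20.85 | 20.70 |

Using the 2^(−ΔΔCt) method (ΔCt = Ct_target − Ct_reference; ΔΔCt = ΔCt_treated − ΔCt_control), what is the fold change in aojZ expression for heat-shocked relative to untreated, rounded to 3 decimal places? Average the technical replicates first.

14.123

Mean Ct: aojZ untreated 20.660; aojZ heat-shocked 17.220; rpoD untreated 20.360; rpoD heat-shocked 20.740
ΔCt(untreated) = 20.660 − 20.360 = 0.300
ΔCt(heat-shocked) = 17.220 − 20.740 = -3.520
ΔΔCt = -3.520 − 0.300 = -3.820
Fold change = 2^(−(-3.820)) = 2^3.820 = 14.1232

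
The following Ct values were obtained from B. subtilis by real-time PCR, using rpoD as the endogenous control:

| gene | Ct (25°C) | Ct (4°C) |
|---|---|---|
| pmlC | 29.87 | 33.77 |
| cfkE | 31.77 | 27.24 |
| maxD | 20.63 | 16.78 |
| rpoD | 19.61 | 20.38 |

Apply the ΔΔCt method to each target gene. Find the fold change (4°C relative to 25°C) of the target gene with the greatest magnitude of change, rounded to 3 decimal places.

pmlC: ΔΔCt = (33.77−20.38) − (29.87−19.61) = 13.39 − 10.26 = 3.13; fold change = 2^-3.13 = 0.114
cfkE: ΔΔCt = (27.24−20.38) − (31.77−19.61) = 6.86 − 12.16 = -5.30; fold change = 2^5.30 = 39.397
maxD: ΔΔCt = (16.78−20.38) − (20.63−19.61) = -3.60 − 1.02 = -4.62; fold change = 2^4.62 = 24.590
cfkE has the largest |ΔΔCt| = 5.30.

39.397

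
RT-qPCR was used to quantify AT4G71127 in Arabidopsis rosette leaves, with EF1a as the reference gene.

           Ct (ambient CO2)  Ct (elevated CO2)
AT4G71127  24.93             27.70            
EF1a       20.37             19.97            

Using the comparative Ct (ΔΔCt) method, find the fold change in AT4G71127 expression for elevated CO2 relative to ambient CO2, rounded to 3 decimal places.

ΔCt(ambient CO2) = 24.930 − 20.370 = 4.560
ΔCt(elevated CO2) = 27.700 − 19.970 = 7.730
ΔΔCt = 7.730 − 4.560 = 3.170
Fold change = 2^(−3.170) = 0.1111

0.111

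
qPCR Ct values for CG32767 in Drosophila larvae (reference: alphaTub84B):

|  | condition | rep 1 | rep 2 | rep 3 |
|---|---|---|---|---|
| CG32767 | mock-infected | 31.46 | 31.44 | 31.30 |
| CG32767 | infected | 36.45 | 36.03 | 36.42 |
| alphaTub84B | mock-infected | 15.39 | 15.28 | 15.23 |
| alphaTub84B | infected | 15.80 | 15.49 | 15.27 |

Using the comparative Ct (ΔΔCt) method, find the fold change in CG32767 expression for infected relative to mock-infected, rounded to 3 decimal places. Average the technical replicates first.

Mean Ct: CG32767 mock-infected 31.400; CG32767 infected 36.300; alphaTub84B mock-infected 15.300; alphaTub84B infected 15.520
ΔCt(mock-infected) = 31.400 − 15.300 = 16.100
ΔCt(infected) = 36.300 − 15.520 = 20.780
ΔΔCt = 20.780 − 16.100 = 4.680
Fold change = 2^(−4.680) = 0.0390

0.039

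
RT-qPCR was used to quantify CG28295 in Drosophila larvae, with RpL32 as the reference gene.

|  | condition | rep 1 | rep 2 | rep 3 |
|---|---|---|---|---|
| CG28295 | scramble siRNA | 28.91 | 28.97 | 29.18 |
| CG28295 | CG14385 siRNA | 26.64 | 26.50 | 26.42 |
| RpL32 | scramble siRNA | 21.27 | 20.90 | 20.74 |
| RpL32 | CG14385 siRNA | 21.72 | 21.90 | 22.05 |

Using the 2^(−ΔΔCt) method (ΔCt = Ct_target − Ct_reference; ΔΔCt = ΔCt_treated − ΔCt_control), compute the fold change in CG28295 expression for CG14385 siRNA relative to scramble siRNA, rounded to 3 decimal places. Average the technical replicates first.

10.703

Mean Ct: CG28295 scramble siRNA 29.020; CG28295 CG14385 siRNA 26.520; RpL32 scramble siRNA 20.970; RpL32 CG14385 siRNA 21.890
ΔCt(scramble siRNA) = 29.020 − 20.970 = 8.050
ΔCt(CG14385 siRNA) = 26.520 − 21.890 = 4.630
ΔΔCt = 4.630 − 8.050 = -3.420
Fold change = 2^(−(-3.420)) = 2^3.420 = 10.7034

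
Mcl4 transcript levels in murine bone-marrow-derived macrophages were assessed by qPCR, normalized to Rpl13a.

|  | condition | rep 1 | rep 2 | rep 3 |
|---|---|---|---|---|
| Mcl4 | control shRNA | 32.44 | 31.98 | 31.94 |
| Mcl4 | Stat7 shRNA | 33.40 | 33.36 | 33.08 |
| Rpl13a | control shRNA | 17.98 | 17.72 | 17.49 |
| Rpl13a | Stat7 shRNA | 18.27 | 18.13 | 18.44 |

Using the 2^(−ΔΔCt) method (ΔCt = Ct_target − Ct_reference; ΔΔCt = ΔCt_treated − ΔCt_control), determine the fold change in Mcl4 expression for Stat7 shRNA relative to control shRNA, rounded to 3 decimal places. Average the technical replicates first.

0.655

Mean Ct: Mcl4 control shRNA 32.120; Mcl4 Stat7 shRNA 33.280; Rpl13a control shRNA 17.730; Rpl13a Stat7 shRNA 18.280
ΔCt(control shRNA) = 32.120 − 17.730 = 14.390
ΔCt(Stat7 shRNA) = 33.280 − 18.280 = 15.000
ΔΔCt = 15.000 − 14.390 = 0.610
Fold change = 2^(−0.610) = 0.6552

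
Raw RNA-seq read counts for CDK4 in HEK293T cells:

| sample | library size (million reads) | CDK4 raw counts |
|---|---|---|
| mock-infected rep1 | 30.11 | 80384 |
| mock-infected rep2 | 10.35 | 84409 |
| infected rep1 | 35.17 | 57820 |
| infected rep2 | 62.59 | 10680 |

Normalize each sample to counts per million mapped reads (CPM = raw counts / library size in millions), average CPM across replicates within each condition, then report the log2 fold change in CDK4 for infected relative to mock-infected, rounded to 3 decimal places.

-2.577

CPM(mock-infected rep1) = 80384 / 30.11 = 2669.6778
CPM(mock-infected rep2) = 84409 / 10.35 = 8155.4589
CPM(infected rep1) = 57820 / 35.17 = 1644.0148
CPM(infected rep2) = 10680 / 62.59 = 170.6343
mean CPM(mock-infected) = 5412.5684; mean CPM(infected) = 907.3245
Fold change = 907.3245 / 5412.5684 = 0.16763
log2(0.16763) = -2.5766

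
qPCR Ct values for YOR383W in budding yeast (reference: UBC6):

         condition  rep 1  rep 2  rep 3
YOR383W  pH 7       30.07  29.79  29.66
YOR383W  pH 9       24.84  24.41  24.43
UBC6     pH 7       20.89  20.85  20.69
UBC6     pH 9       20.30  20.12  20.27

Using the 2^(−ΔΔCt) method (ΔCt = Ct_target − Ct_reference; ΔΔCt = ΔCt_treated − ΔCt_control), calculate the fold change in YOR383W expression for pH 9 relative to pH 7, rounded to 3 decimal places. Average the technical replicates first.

25.992

Mean Ct: YOR383W pH 7 29.840; YOR383W pH 9 24.560; UBC6 pH 7 20.810; UBC6 pH 9 20.230
ΔCt(pH 7) = 29.840 − 20.810 = 9.030
ΔCt(pH 9) = 24.560 − 20.230 = 4.330
ΔΔCt = 4.330 − 9.030 = -4.700
Fold change = 2^(−(-4.700)) = 2^4.700 = 25.9921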